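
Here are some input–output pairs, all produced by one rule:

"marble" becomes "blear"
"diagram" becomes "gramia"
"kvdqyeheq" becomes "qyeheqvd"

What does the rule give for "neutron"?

The rule is to delete the first character, then move the first 2 characters to the end (rotate left by 2).
Doing the same to "neutron": "troneu".

troneu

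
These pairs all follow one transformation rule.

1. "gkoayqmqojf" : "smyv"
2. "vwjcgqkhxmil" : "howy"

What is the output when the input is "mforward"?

ydd

Each output is the input with this applied: shift every letter 12 places forward in the alphabet (wrapping around), then keep one character in every 3, starting at position 1 (positions 1st, 4th, 7th, ...).
"mforward" → "yradimdp" → "ydd".
(Check on "gkoayqmqojf": → "swamkcycavr" → "smyv" ✓)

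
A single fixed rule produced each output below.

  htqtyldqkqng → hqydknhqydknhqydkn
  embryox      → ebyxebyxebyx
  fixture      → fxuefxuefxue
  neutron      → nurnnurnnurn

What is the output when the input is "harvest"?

The pattern: keep every other character starting from the first (positions 1st, 3rd, 5th, ...), then write the whole string 3 times in a row.
Working it through for "harvest": intermediate "hret", final "hrethrethret".
(Check on "embryox": → "ebyx" → "ebyxebyxebyx" ✓)

hrethrethret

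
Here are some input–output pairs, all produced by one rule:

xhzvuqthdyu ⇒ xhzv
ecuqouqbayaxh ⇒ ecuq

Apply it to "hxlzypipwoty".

What's happening: keep only the first 4 characters.
So "hxlzypipwoty" becomes "hxlz".

hxlz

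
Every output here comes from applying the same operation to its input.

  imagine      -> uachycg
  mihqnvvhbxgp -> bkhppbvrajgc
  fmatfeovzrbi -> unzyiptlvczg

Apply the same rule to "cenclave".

Rule — move the first 2 characters to the end (rotate left by 2), then shift every letter 6 places backward in the alphabet (wrapping around).
"cenclave" → "nclavece" → "hwfupywy".

hwfupywy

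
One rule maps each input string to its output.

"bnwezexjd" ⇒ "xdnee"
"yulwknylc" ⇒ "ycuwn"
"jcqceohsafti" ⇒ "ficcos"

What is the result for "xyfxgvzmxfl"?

What's happening: move the last 3 characters to the front (rotate right by 3), then keep every other character starting from the first (positions 1st, 3rd, 5th, ...).
Working it through for "xyfxgvzmxfl": intermediate "xflxyfxgvzm", final "xlyxvm".

xlyxvm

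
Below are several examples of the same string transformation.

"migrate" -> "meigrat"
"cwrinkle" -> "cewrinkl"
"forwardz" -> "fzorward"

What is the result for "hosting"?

hgostin

The transformation: swap the first and last characters, then move the last character to the front.
For "hosting" the result is "hgostin".
(Check on "migrate": → "eigratm" → "meigrat" ✓)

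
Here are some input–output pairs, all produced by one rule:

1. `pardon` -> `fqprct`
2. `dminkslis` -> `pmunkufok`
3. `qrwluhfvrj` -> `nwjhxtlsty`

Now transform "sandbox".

fdqzucp

The rule is to shift every letter 2 places forward in the alphabet (wrapping around), then move the first 3 characters to the end (rotate left by 3).
"sandbox" → "fdqzucp".
(Check on "pardon": → "rctfqp" → "fqprct" ✓)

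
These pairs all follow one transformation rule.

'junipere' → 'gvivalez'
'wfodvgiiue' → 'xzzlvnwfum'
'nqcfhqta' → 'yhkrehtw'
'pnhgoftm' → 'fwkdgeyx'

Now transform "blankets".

The transformation: swap the front and back halves of the string, then shift every letter 9 places backward in the alphabet (wrapping around).
"blankets" → "ketsblan" → "bvkjscre".

bvkjscre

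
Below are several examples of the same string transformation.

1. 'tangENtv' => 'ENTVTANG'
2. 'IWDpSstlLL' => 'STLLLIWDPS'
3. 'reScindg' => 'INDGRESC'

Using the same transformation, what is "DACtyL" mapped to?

Rule — swap the front and back halves of the string, then convert every letter to uppercase.
On "DACtyL": the first step gives "tyLDAC", and the second then gives "TYLDAC".

TYLDAC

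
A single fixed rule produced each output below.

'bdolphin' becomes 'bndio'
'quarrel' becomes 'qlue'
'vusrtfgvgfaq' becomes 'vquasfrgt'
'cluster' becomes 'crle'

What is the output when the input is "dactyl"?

Looking at the pairs, the operation is to take characters alternately from the front and the back (1st, last, 2nd, 2nd-last, ...), then delete the last 3 characters.
Starting from "dactyl": after the first operation, "dlayct"; after the second, "dla".

dla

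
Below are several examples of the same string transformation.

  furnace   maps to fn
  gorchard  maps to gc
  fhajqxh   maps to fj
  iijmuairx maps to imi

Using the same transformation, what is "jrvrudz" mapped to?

jr

The rule is to move the last 2 characters to the front (rotate right by 2), then keep one character in every 3, starting at position 3 (positions 3rd, 6th, 9th, ...).
Working it through for "jrvrudz": intermediate "dzjrvru", final "jr".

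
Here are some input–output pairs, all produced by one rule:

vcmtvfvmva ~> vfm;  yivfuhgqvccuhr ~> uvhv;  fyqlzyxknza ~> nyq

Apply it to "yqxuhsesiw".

The rule is to keep one character in every 3, starting at position 3 (positions 3rd, 6th, 9th, ...), then reverse the string.
Working it through for "yqxuhsesiw": intermediate "xsi", final "isx".
(Check on "vcmtvfvmva": → "mfv" → "vfm" ✓)

isx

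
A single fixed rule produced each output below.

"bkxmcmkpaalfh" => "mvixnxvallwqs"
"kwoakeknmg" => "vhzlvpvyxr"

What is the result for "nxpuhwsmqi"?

yiafshdxbt

Rule — shift every letter 11 places forward in the alphabet (wrapping around).
"nxpuhwsmqi" → "yiafshdxbt".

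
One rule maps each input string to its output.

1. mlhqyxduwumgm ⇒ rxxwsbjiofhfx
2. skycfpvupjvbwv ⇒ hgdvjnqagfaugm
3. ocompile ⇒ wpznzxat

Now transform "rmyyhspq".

abcxjjsd

The rule is to shift every letter 11 places forward in the alphabet (wrapping around), then move the last 2 characters to the front (rotate right by 2).
Working it through for "rmyyhspq": intermediate "cxjjsdab", final "abcxjjsd".
(Check on "ocompile": → "znzxatwp" → "wpznzxat" ✓)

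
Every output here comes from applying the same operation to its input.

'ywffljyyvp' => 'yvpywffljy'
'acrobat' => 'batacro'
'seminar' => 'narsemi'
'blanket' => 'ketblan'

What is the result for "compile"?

ilecomp

Looking at the pairs, the operation is to move the last 3 characters to the front (rotate right by 3).
On "compile" that produces "ilecomp".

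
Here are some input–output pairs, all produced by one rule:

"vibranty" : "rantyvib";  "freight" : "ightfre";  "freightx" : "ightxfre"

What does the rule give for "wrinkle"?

nklewri

Each output is the input with this applied: move the first 3 characters to the end (rotate left by 3).
Applying that to "wrinkle" gives "nklewri".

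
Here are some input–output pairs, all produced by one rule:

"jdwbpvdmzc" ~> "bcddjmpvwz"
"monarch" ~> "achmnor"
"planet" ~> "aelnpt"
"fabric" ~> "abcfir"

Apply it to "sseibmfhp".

befhimpss

The pattern: sort the characters into alphabetical order.
For "sseibmfhp" the result is "befhimpss".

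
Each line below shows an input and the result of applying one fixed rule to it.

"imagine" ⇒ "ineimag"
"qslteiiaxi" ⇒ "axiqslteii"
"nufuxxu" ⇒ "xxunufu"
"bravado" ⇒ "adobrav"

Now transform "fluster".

terflus

Each output is the input with this applied: move the last 3 characters to the front (rotate right by 3).
So "fluster" becomes "terflus".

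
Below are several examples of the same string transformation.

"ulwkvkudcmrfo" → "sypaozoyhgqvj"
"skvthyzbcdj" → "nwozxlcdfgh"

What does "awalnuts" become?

weaepryx

What's happening: shift every letter 4 places forward in the alphabet (wrapping around), then move the last character to the front.
"awalnuts" → "eaepryxw" → "weaepryx".
(Check on "ulwkvkudcmrfo": → "ypaozoyhgqvjs" → "sypaozoyhgqvj" ✓)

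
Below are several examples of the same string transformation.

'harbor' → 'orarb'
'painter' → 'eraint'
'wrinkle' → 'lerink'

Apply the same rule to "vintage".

geinta

Looking at the pairs, the operation is to delete the first character, then move the last 2 characters to the front (rotate right by 2).
Starting from "vintage": after the first operation, "intage"; after the second, "geinta".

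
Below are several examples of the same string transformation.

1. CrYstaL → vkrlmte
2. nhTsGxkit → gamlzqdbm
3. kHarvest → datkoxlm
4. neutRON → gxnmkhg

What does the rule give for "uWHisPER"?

npablixk

Looking at the pairs, the operation is to shift every letter 7 places backward in the alphabet (wrapping around), then convert every letter to lowercase.
For "uWHisPER", step one produces "nPAblIXK"; step two turns that into "npablixk".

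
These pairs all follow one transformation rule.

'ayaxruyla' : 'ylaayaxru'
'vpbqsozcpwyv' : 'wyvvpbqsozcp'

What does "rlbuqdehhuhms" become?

The rule is to move the last 3 characters to the front (rotate right by 3).
So "rlbuqdehhuhms" becomes "hmsrlbuqdehhu".

hmsrlbuqdehhu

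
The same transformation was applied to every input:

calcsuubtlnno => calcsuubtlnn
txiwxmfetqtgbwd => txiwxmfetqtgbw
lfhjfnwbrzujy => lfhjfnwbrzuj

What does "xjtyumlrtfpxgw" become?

What's happening: delete the last character.
On "xjtyumlrtfpxgw" that produces "xjtyumlrtfpxg".

xjtyumlrtfpxg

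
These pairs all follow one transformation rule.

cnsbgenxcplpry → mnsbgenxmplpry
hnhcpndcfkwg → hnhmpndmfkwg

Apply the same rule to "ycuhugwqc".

ymuhugwqm

The pattern: replace every "c" with "m".
Doing the same to "ycuhugwqc": "ymuhugwqm".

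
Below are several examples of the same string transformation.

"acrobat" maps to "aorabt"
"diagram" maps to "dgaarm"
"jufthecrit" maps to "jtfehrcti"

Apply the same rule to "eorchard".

ecrahdr

In each case the input is transformed by: swap each adjacent pair of characters (1↔2, 3↔4, ...), then delete the first character.
"eorchard" → "ecrahdr".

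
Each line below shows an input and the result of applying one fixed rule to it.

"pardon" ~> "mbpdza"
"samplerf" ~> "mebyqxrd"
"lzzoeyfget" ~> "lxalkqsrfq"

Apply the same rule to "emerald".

In each case the input is transformed by: swap each adjacent pair of characters (1↔2, 3↔4, ...), then shift every letter 12 places forward in the alphabet (wrapping around).
Applying both steps to "emerald": "merelad", then "yqdqxmp".

yqdqxmp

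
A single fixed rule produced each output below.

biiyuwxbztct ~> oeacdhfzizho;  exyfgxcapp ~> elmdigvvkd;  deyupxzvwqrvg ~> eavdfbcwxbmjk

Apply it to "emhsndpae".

nytjvgkks

The pattern: shift every letter 6 places forward in the alphabet (wrapping around), then move the first 2 characters to the end (rotate left by 2).
Starting from "emhsndpae": after the first operation, "ksnytjvgk"; after the second, "nytjvgkks".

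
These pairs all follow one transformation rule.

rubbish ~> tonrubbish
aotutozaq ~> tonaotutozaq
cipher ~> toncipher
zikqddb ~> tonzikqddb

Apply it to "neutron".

Rule — prepend "ton".
For "neutron" the result is "tonneutron".

tonneutron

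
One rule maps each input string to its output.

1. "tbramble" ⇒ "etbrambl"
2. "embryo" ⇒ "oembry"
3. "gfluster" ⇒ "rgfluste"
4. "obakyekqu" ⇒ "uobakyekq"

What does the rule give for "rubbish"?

hrubbis

The pattern: move the last character to the front.
"rubbish" → "hrubbis".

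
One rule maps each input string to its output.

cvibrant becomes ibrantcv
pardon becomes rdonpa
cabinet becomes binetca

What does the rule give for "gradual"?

adualgr

The transformation: move the first 2 characters to the end (rotate left by 2).
For "gradual" the result is "adualgr".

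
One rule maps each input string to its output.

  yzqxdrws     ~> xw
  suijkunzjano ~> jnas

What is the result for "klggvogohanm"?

The transformation: move the first character to the end, then keep one character in every 3, starting at position 3 (positions 3rd, 6th, 9th, ...).
"klggvogohanm" → "lggvogohanmk" → "ggak".

ggak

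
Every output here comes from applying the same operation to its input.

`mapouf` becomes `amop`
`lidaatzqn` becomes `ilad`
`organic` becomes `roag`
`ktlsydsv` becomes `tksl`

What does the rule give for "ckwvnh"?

The rule is to swap each adjacent pair of characters (1↔2, 3↔4, ...), then keep only the first 4 characters.
So "ckwvnh" becomes "kcvw".
(Check on "ktlsydsv": → "tksldyvs" → "tksl" ✓)

kcvw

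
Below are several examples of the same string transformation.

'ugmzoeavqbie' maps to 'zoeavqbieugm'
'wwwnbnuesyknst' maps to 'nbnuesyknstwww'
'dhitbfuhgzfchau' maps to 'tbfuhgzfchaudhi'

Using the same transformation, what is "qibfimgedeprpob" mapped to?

The transformation: move the first 3 characters to the end (rotate left by 3).
Applying that to "qibfimgedeprpob" gives "fimgedeprpobqib".

fimgedeprpobqib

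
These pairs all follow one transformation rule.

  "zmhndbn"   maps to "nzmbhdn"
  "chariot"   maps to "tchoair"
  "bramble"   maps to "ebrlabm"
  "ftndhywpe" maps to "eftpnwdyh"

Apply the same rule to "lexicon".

nleoxci

The pattern: swap the first and last characters, then take characters alternately from the front and the back (1st, last, 2nd, 2nd-last, ...).
On "lexicon" that produces "nleoxci".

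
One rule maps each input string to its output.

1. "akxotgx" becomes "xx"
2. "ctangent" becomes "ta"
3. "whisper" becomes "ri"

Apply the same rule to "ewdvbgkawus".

Each output is the input with this applied: move the last 3 characters to the front (rotate right by 3), then keep one character in every 3, starting at position 3 (positions 3rd, 6th, 9th, ...).
"ewdvbgkawus" → "wusewdvbgka" → "sdg".
(Check on "ctangent": → "entctang" → "ta" ✓)

sdg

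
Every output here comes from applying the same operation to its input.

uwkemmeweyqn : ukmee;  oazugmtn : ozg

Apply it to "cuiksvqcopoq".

cisqo

The transformation: delete the last 3 characters, then keep every other character starting from the first (positions 1st, 3rd, 5th, ...).
On "cuiksvqcopoq": the first step gives "cuiksvqco", and the second then gives "cisqo".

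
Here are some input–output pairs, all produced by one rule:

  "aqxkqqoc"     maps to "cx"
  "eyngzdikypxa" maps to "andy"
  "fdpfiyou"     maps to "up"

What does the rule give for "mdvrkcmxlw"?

Each output is the input with this applied: move the last 3 characters to the front (rotate right by 3), then keep one character in every 3, starting at position 3 (positions 3rd, 6th, 9th, ...).
Starting from "mdvrkcmxlw": after the first operation, "xlwmdvrkcm"; after the second, "wvc".
(Check on "aqxkqqoc": → "qocaqxkq" → "cx" ✓)

wvc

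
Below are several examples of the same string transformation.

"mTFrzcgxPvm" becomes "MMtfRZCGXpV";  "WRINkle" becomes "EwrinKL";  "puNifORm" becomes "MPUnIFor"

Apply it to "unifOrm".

The transformation: flip the case of every letter, then move the last character to the front.
On "unifOrm": the first step gives "UNIFoRM", and the second then gives "MUNIFoR".
(Check on "WRINkle": → "wrinKLE" → "EwrinKL" ✓)

MUNIFoR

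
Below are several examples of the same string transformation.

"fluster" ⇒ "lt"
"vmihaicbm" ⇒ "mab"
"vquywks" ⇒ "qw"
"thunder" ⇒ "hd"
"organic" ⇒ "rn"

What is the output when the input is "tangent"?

ae

In each case the input is transformed by: keep one character in every 3, starting at position 2 (positions 2nd, 5th, 8th, ...).
"tangent" → "ae".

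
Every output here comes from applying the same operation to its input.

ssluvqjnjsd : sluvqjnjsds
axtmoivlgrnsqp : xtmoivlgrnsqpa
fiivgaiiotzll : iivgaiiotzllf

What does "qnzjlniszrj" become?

nzjlniszrjq

Looking at the pairs, the operation is to move the first character to the end.
For "qnzjlniszrj" the result is "nzjlniszrjq".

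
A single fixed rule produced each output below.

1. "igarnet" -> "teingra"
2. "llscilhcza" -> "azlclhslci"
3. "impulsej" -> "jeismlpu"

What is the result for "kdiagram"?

makrdgia

The pattern: move the last character to the front, then take characters alternately from the front and the back (1st, last, 2nd, 2nd-last, ...).
"kdiagram" → "makrdgia".
(Check on "igarnet": → "tigarne" → "teingra" ✓)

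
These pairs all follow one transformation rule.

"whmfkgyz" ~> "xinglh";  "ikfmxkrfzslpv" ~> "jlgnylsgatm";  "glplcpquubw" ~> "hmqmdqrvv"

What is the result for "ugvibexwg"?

vhwjcfy

The transformation: shift every letter 1 place forward in the alphabet (wrapping around), then delete the last 2 characters.
For "ugvibexwg", step one produces "vhwjcfyxh"; step two turns that into "vhwjcfy".
(Check on "ikfmxkrfzslpv": → "jlgnylsgatmqw" → "jlgnylsgatm" ✓)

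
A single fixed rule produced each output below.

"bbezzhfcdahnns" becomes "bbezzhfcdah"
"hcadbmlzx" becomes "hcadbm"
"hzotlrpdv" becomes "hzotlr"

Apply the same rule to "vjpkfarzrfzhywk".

What's happening: delete the last 3 characters.
So "vjpkfarzrfzhywk" becomes "vjpkfarzrfzh".

vjpkfarzrfzh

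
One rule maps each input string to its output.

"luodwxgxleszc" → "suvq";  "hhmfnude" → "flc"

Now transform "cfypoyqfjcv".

dmdt

Looking at the pairs, the operation is to keep one character in every 3, starting at position 2 (positions 2nd, 5th, 8th, ...), then shift every letter 2 places backward in the alphabet (wrapping around).
Applying that to "cfypoyqfjcv" gives "dmdt".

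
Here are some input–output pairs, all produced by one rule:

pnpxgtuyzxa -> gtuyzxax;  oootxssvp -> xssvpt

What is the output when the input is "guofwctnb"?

wctnbf

The pattern: delete the first 3 characters, then move the first character to the end.
"guofwctnb" → "fwctnb" → "wctnbf".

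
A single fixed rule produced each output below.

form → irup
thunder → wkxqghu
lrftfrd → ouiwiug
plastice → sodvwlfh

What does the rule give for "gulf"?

The transformation: shift every letter 3 places forward in the alphabet (wrapping around).
So "gulf" becomes "jxoi".

jxoi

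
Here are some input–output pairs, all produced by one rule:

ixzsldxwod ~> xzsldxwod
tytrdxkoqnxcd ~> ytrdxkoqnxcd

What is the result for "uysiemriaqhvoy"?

The transformation: delete the first character.
Applying that to "uysiemriaqhvoy" gives "ysiemriaqhvoy".

ysiemriaqhvoy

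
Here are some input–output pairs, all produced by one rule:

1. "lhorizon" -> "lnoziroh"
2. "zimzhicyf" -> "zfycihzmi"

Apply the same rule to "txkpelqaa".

taaqlepkx

Each output is the input with this applied: reverse the string, then move the last character to the front.
Working it through for "txkpelqaa": intermediate "aaqlepkxt", final "taaqlepkx".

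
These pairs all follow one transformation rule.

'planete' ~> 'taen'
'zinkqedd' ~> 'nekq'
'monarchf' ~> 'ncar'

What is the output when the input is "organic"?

The transformation: take characters alternately from the front and the back (1st, last, 2nd, 2nd-last, ...), then keep only the last 4 characters.
"organic" → "ocrigna" → "igna".

igna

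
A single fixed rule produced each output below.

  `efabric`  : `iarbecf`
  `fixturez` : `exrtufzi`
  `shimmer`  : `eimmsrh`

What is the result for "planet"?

The pattern: take characters alternately from the front and the back (1st, last, 2nd, 2nd-last, ...), then move the first 3 characters to the end (rotate left by 3).
Working it through for "planet": intermediate "ptlean", final "eanptl".

eanptl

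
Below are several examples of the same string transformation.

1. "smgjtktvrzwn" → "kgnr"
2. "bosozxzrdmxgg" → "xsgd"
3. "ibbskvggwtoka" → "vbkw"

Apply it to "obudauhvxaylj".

uulx

The transformation: keep one character in every 3, starting at position 3 (positions 3rd, 6th, 9th, ...), then swap each adjacent pair of characters (1↔2, 3↔4, ...).
"obudauhvxaylj" → "uuxl" → "uulx".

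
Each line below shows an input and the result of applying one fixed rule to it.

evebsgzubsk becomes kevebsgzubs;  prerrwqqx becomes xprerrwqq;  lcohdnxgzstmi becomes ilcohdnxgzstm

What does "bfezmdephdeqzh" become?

Rule — move the last character to the front.
So "bfezmdephdeqzh" becomes "hbfezmdephdeqz".

hbfezmdephdeqz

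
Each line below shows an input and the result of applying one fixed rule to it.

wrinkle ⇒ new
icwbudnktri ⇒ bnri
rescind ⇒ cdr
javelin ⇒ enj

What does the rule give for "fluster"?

The transformation: keep one character in every 3, starting at position 1 (positions 1st, 4th, 7th, ...), then move the first character to the end.
For "fluster", step one produces "fsr"; step two turns that into "srf".

srf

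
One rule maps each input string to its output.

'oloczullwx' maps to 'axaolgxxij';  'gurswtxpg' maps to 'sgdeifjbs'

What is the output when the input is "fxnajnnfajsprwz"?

The rule is to shift every letter 12 places forward in the alphabet (wrapping around).
On "fxnajnnfajsprwz" that produces "rjzmvzzrmvebdil".

rjzmvzzrmvebdil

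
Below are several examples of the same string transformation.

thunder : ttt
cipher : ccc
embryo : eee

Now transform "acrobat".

aaa

The rule is to repeat every character 3 times, then keep only the first 3 characters.
Starting from "acrobat": after the first operation, "aaacccrrrooobbbaaattt"; after the second, "aaa".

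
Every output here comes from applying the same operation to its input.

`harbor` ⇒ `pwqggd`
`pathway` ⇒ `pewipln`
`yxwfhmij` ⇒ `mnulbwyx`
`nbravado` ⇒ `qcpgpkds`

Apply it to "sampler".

What's happening: shift every letter 11 places backward in the alphabet (wrapping around), then swap each adjacent pair of characters (1↔2, 3↔4, ...).
For "sampler" the result is "phebtag".

phebtag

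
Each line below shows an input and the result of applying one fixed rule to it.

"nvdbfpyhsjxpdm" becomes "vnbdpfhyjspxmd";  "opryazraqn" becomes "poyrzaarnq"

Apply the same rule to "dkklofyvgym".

Looking at the pairs, the operation is to swap each adjacent pair of characters (1↔2, 3↔4, ...).
So "dkklofyvgym" becomes "kdlkfovyygm".

kdlkfovyygm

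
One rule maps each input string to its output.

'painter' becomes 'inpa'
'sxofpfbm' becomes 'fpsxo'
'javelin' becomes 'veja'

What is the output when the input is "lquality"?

allqu

The pattern: delete the last 3 characters, then move the last 2 characters to the front (rotate right by 2).
Applying both steps to "lquality": "lqual", then "allqu".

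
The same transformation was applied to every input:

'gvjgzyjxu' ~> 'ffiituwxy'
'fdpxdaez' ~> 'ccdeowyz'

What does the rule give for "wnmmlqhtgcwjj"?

bfgiikllmpsvv

The pattern: shift every letter 1 place backward in the alphabet (wrapping around), then sort the characters into alphabetical order.
On "wnmmlqhtgcwjj": the first step gives "vmllkpgsfbvii", and the second then gives "bfgiikllmpsvv".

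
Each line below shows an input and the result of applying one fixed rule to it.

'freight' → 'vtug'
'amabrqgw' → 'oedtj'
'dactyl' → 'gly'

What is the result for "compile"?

The transformation: delete the first 3 characters, then shift every letter 13 places forward in the alphabet (wrapping around) — i.e. ROT13.
"compile" → "cvyr".

cvyr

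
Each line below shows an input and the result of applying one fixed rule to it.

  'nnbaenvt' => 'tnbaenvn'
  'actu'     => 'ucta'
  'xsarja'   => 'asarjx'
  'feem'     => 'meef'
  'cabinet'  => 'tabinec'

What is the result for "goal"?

loag

The pattern: swap the first and last characters.
On "goal" that produces "loag".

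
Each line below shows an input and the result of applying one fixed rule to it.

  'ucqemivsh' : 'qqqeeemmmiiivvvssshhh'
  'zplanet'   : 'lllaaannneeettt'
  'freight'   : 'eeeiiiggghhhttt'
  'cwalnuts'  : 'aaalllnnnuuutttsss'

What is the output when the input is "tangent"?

The pattern: delete the first 2 characters, then repeat every character 3 times.
Applying both steps to "tangent": "ngent", then "nnngggeeennnttt".

nnngggeeennnttt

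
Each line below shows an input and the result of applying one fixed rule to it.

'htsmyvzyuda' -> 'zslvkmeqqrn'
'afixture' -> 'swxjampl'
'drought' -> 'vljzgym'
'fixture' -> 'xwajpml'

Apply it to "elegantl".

Rule — shift every letter 8 places backward in the alphabet (wrapping around), then take characters alternately from the front and the back (1st, last, 2nd, 2nd-last, ...).
On "elegantl": the first step gives "wdwysfld", and the second then gives "wddlwfys".

wddlwfys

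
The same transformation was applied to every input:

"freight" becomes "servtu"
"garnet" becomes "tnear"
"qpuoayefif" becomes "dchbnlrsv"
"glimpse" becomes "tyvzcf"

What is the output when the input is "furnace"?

sheanp

The pattern: shift every letter 13 places forward in the alphabet (wrapping around) — i.e. ROT13, then delete the last character.
Working it through for "furnace": intermediate "sheanpr", final "sheanp".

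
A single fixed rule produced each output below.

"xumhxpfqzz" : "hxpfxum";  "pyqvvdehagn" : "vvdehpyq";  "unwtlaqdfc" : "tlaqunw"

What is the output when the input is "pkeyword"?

ywpke

The transformation: delete the last 3 characters, then move the first 3 characters to the end (rotate left by 3).
On "pkeyword": the first step gives "pkeyw", and the second then gives "ywpke".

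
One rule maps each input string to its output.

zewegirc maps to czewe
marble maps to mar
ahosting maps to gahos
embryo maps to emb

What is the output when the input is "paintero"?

opain

The rule is to swap the front and back halves of the string, then delete the first 3 characters.
"paintero" → "opain".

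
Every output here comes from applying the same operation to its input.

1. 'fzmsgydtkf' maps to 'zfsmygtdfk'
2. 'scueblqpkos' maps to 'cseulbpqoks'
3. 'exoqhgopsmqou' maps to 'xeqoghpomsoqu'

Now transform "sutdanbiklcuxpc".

The rule is to swap each adjacent pair of characters (1↔2, 3↔4, ...).
Applying that to "sutdanbiklcuxpc" gives "usdtnaiblkucpxc".

usdtnaiblkucpxc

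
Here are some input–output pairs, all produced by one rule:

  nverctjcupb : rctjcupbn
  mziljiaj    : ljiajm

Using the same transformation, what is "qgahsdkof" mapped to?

hsdkofq

What's happening: move the first 3 characters to the end (rotate left by 3), then delete the last 2 characters.
Starting from "qgahsdkof": after the first operation, "hsdkofqga"; after the second, "hsdkofq".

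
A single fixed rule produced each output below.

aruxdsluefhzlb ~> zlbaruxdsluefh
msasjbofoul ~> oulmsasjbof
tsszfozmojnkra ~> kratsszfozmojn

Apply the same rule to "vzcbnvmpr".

mprvzcbnv

The rule is to move the last 3 characters to the front (rotate right by 3).
On "vzcbnvmpr" that produces "mprvzcbnv".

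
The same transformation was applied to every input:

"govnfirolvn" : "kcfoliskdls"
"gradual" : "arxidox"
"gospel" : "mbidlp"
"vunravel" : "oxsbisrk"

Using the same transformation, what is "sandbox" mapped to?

In each case the input is transformed by: shift every letter 3 places backward in the alphabet (wrapping around), then move the first 3 characters to the end (rotate left by 3).
On "sandbox": the first step gives "pxkaylu", and the second then gives "aylupxk".

aylupxk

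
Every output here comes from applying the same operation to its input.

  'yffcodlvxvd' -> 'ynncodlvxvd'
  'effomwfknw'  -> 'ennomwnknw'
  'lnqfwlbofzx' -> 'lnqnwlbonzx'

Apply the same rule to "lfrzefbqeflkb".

lnrzenbqenlkb

The pattern: replace every "f" with "n".
So "lfrzefbqeflkb" becomes "lnrzenbqenlkb".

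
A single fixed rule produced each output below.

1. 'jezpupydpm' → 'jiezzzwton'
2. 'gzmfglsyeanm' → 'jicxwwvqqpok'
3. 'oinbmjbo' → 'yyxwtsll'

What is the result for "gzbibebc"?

jsqomlll

In each case the input is transformed by: sort the characters into reverse alphabetical order, then shift every letter 10 places forward in the alphabet (wrapping around).
"gzbibebc" → "zigecbbb" → "jsqomlll".
(Check on "jezpupydpm": → "zyupppmjed" → "jiezzzwton" ✓)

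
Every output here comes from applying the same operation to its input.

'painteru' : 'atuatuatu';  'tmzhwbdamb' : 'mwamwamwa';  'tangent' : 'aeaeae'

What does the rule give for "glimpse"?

lplplp

Rule — keep one character in every 3, starting at position 2 (positions 2nd, 5th, 8th, ...), then write the whole string 3 times in a row.
On "glimpse": the first step gives "lp", and the second then gives "lplplp".
(Check on "tmzhwbdamb": → "mwa" → "mwamwamwa" ✓)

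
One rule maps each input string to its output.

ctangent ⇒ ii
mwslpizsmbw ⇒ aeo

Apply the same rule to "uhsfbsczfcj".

uou

Each output is the input with this applied: shift every letter 11 places backward in the alphabet (wrapping around), then keep only the vowels.
Working it through for "uhsfbsczfcj": intermediate "jwhuqhroury", final "uou".
(Check on "mwslpizsmbw": → "blhaexohbql" → "aeo" ✓)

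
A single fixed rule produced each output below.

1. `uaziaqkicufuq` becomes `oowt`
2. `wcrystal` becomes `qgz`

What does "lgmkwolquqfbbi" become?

What's happening: shift every letter 12 places backward in the alphabet (wrapping around), then keep one character in every 3, starting at position 2 (positions 2nd, 5th, 8th, ...).
For "lgmkwolquqfbbi", step one produces "zuaykczeietppw"; step two turns that into "uketw".

uketw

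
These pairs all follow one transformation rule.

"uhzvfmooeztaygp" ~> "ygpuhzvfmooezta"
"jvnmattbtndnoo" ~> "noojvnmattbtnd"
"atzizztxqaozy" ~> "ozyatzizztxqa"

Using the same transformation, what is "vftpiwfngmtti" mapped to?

The transformation: move the last 3 characters to the front (rotate right by 3).
Doing the same to "vftpiwfngmtti": "ttivftpiwfngm".

ttivftpiwfngm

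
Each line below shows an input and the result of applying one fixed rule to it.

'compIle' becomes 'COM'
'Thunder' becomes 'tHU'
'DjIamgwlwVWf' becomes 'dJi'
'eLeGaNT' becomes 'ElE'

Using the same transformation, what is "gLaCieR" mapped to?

GlA

Looking at the pairs, the operation is to flip the case of every letter, then keep only the first 3 characters.
Applying that to "gLaCieR" gives "GlA".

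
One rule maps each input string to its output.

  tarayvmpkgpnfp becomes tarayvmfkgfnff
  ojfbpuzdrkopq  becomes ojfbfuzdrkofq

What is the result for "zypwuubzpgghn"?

Looking at the pairs, the operation is to replace every "p" with "f".
So "zypwuubzpgghn" becomes "zyfwuubzfgghn".

zyfwuubzfgghn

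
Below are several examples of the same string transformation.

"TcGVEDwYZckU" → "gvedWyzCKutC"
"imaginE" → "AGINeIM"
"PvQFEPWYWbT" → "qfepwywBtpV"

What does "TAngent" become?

Looking at the pairs, the operation is to move the first 2 characters to the end (rotate left by 2), then flip the case of every letter.
Working it through for "TAngent": intermediate "ngentTA", final "NGENTta".

NGENTta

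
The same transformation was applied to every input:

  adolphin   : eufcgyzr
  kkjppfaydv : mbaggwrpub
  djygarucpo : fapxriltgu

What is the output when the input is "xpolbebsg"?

In each case the input is transformed by: shift every letter 9 places backward in the alphabet (wrapping around), then swap the first and last characters.
Applying both steps to "xpolbebsg": "ogfcsvsjx", then "xgfcsvsjo".

xgfcsvsjo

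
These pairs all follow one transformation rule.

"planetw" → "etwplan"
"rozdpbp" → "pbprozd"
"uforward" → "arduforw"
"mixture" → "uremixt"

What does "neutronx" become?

The rule is to move the last 3 characters to the front (rotate right by 3).
On "neutronx" that produces "onxneutr".

onxneutr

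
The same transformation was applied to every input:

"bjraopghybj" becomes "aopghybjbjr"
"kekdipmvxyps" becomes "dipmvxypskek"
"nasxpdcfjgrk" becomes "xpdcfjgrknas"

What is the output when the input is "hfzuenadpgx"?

uenadpgxhfz

The rule is to move the first 3 characters to the end (rotate left by 3).
Applying that to "hfzuenadpgx" gives "uenadpgxhfz".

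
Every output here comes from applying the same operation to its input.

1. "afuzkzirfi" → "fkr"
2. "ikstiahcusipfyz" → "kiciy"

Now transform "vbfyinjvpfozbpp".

What's happening: keep one character in every 3, starting at position 2 (positions 2nd, 5th, 8th, ...).
On "vbfyinjvpfozbpp" that produces "bivop".

bivop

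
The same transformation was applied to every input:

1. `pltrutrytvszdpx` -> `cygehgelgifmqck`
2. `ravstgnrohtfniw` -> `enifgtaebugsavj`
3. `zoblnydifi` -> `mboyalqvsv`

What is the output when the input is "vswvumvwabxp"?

What's happening: shift every letter 13 places forward in the alphabet (wrapping around) — i.e. ROT13.
So "vswvumvwabxp" becomes "ifjihzijnokc".

ifjihzijnokc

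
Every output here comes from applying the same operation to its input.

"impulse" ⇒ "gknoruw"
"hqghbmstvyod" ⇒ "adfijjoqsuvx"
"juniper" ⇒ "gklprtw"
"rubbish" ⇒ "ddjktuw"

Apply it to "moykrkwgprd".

The transformation: shift every letter 2 places forward in the alphabet (wrapping around), then sort the characters into alphabetical order.
"moykrkwgprd" → "oqamtmyirtf" → "afimmoqrtty".

afimmoqrtty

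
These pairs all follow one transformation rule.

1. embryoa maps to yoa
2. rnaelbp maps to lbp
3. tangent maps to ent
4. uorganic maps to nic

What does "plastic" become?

The rule is to keep only the last 3 characters.
Doing the same to "plastic": "tic".

tic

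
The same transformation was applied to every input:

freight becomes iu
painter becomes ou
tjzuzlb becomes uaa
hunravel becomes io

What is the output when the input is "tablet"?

uu

The transformation: shift every letter 1 place forward in the alphabet (wrapping around), then keep only the vowels.
Doing the same to "tablet": "uu".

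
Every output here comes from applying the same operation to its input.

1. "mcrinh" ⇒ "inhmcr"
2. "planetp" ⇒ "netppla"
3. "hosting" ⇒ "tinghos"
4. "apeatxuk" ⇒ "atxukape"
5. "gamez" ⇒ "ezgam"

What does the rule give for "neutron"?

Rule — move the first 3 characters to the end (rotate left by 3).
Doing the same to "neutron": "tronneu".

tronneu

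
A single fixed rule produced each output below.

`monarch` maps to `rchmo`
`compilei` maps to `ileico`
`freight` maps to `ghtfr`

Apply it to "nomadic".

What's happening: move the first 2 characters to the end (rotate left by 2), then delete the first 2 characters.
"nomadic" → "madicno" → "dicno".

dicno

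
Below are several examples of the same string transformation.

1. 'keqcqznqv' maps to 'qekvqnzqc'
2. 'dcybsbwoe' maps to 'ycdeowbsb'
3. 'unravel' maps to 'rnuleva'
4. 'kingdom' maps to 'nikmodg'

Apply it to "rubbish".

What's happening: move the first 3 characters to the end (rotate left by 3), then reverse the string.
So "rubbish" becomes "burhsib".
(Check on "unravel": → "avelunr" → "rnuleva" ✓)

burhsib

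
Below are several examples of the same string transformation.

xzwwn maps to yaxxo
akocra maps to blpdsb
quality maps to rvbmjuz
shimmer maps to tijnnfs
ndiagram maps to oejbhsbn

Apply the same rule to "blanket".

cmbolfu

The pattern: shift every letter 1 place forward in the alphabet (wrapping around).
On "blanket" that produces "cmbolfu".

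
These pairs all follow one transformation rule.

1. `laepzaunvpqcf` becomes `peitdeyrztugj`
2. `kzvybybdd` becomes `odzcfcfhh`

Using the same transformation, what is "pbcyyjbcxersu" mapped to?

Rule — shift every letter 4 places forward in the alphabet (wrapping around).
Doing the same to "pbcyyjbcxersu": "tfgccnfgbivwy".

tfgccnfgbivwy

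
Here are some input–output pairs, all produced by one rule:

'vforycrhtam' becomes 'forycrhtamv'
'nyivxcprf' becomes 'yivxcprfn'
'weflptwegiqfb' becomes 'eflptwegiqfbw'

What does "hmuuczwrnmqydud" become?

The transformation: move the first character to the end.
"hmuuczwrnmqydud" → "muuczwrnmqydudh".

muuczwrnmqydudh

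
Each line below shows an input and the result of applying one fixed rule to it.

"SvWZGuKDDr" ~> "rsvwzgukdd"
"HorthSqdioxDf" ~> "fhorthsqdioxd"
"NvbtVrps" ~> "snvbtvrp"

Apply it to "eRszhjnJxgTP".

Each output is the input with this applied: move the last character to the front, then convert every letter to lowercase.
"eRszhjnJxgTP" → "PeRszhjnJxgT" → "perszhjnjxgt".

perszhjnjxgt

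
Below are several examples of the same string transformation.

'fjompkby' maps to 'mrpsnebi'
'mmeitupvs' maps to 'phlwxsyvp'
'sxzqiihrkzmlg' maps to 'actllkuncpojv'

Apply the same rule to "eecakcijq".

hfdnflmth

In each case the input is transformed by: move the first character to the end, then shift every letter 3 places forward in the alphabet (wrapping around).
For "eecakcijq" the result is "hfdnflmth".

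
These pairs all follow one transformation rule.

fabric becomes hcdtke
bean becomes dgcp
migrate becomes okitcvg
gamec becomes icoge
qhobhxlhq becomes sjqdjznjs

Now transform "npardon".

prctfqp

What's happening: shift every letter 2 places forward in the alphabet (wrapping around).
So "npardon" becomes "prctfqp".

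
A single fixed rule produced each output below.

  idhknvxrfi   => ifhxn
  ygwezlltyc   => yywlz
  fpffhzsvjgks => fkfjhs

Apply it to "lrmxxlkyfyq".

lqmfxk

The transformation: keep every other character starting from the first (positions 1st, 3rd, 5th, ...), then take characters alternately from the front and the back (1st, last, 2nd, 2nd-last, ...).
"lrmxxlkyfyq" → "lmxkfq" → "lqmfxk".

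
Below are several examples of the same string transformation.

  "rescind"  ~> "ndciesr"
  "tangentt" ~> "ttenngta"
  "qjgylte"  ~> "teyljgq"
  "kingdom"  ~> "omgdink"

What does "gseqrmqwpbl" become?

blwpmqqrseg

Each output is the input with this applied: reverse the string, then swap each adjacent pair of characters (1↔2, 3↔4, ...).
On "gseqrmqwpbl": the first step gives "lbpwqmrqesg", and the second then gives "blwpmqqrseg".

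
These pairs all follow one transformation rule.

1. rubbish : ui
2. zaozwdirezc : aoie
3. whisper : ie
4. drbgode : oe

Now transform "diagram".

Rule — keep only the vowels.
Applying that to "diagram" gives "iaa".

iaa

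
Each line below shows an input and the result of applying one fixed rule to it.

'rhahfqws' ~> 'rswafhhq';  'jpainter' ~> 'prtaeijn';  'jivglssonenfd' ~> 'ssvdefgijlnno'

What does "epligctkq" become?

pqtcegikl

In each case the input is transformed by: sort the characters into alphabetical order, then move the last 3 characters to the front (rotate right by 3).
For "epligctkq", step one produces "cegiklpqt"; step two turns that into "pqtcegikl".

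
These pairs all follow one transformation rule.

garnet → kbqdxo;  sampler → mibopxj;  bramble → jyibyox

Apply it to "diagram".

doxjafx

Looking at the pairs, the operation is to move the first 3 characters to the end (rotate left by 3), then shift every letter 3 places backward in the alphabet (wrapping around).
Doing the same to "diagram": "doxjafx".
(Check on "sampler": → "plersam" → "mibopxj" ✓)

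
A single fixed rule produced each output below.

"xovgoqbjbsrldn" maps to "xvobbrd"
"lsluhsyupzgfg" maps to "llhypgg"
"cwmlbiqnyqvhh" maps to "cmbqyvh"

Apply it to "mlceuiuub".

mcuub

The transformation: keep every other character starting from the first (positions 1st, 3rd, 5th, ...).
So "mlceuiuub" becomes "mcuub".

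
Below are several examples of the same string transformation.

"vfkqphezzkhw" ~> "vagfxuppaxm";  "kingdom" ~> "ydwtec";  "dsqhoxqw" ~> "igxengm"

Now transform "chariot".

Each output is the input with this applied: shift every letter 10 places backward in the alphabet (wrapping around), then delete the first character.
On "chariot": the first step gives "sxqhyej", and the second then gives "xqhyej".

xqhyej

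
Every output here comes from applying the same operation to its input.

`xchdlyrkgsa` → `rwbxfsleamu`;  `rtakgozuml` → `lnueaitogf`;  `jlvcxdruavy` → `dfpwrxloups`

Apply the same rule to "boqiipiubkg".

vikccjcovea

In each case the input is transformed by: shift every letter 6 places backward in the alphabet (wrapping around).
Applying that to "boqiipiubkg" gives "vikccjcovea".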